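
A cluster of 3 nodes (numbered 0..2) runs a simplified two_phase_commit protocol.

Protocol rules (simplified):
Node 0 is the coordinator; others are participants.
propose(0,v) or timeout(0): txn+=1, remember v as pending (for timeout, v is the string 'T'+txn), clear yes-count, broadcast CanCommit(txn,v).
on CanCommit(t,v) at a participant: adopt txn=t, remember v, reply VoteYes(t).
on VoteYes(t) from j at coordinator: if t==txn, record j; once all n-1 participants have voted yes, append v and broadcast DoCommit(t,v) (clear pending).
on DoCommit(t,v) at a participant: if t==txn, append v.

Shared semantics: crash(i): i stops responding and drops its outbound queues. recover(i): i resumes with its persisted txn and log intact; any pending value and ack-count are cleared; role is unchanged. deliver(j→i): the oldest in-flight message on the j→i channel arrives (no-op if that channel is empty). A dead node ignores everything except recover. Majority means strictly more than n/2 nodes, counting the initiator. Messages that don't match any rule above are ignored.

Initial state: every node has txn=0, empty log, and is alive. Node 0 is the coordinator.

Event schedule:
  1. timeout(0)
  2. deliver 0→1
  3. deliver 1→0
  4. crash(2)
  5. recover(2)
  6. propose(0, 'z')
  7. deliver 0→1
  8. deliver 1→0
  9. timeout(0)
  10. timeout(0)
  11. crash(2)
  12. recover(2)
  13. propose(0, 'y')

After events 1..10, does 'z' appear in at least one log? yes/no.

[1] timeout(0) → N0(coor t1 [-])
[2] deliver 0→1 → N1(part t1 [-])
[3] deliver 1→0 → ∅
[4] crash(2) → N2(✗part t0 [-])
[5] recover(2) → N2(part t0 [-])
[6] propose(0,'z') → N0(coor t2 [-])
[7] deliver 0→1 → N1(part t2 [-])
[8] deliver 1→0 → ∅
[9] timeout(0) → N0(coor t3 [-])
[10] timeout(0) → N0(coor t4 [-])

no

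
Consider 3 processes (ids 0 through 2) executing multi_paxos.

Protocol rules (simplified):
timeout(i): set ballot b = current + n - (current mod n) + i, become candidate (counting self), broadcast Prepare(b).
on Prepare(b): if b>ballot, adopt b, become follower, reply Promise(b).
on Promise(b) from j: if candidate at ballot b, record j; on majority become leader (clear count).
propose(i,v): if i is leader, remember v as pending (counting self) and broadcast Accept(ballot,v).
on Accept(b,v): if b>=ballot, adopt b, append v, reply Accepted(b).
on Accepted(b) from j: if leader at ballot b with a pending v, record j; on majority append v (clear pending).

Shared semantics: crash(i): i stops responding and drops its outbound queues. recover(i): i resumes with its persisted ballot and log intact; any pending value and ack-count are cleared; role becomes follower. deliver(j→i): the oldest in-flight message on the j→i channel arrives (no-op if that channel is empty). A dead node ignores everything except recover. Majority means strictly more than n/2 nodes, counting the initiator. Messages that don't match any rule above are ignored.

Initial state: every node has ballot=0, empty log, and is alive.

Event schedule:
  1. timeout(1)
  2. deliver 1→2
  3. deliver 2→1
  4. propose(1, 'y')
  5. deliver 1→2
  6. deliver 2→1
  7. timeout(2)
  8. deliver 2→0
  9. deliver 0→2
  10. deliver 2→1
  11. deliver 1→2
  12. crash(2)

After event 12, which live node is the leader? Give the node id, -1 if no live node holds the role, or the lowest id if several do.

-1

e1 timeout(1): 1[cand,b=4,-]
e2 deliver 1→2: 2[foll,b=4,-]
e3 deliver 2→1: 1[lead,b=4,-]
e4 propose(1,'y'): ·
e5 deliver 1→2: 2[foll,b=4,y]
e6 deliver 2→1: 1[lead,b=4,y]
e7 timeout(2): 2[cand,b=8,y]
e8 deliver 2→0: 0[foll,b=8,-]
e9 deliver 0→2: 2[lead,b=8,y]
e10 deliver 2→1: 1[foll,b=8,y]
e11 deliver 1→2: ·
e12 crash(2): 2[✗lead,b=8,y]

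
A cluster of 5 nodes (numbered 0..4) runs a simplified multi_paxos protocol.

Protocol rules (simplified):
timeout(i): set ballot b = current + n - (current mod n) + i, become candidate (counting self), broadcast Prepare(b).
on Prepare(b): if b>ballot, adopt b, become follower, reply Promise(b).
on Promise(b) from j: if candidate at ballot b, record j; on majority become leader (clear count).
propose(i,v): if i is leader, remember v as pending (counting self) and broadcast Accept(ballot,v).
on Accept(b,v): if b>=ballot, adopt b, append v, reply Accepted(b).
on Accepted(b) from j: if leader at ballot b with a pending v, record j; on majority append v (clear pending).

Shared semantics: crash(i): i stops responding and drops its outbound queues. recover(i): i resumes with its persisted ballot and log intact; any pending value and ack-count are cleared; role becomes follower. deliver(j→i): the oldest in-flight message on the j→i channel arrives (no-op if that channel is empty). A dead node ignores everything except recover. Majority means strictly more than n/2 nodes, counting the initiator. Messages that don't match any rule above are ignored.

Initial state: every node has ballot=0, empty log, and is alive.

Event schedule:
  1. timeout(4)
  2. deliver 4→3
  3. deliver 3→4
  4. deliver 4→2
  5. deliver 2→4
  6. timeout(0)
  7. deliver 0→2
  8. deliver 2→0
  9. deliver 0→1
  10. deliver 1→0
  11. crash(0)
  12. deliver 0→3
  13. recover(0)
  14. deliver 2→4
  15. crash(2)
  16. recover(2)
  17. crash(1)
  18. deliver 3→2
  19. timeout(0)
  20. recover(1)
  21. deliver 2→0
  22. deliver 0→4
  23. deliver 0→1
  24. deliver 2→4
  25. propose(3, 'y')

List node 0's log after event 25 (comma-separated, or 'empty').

empty

e1 timeout(4): 4[cand,b=9,-]
e2 deliver 4→3: 3[foll,b=9,-]
e3 deliver 3→4: ·
e4 deliver 4→2: 2[foll,b=9,-]
e5 deliver 2→4: 4[lead,b=9,-]
e6 timeout(0): 0[cand,b=5,-]
e7 deliver 0→2: ·
e8 deliver 2→0: ·
e9 deliver 0→1: 1[foll,b=5,-]
e10 deliver 1→0: ·
e11 crash(0): 0[✗cand,b=5,-]
e12 deliver 0→3: ·
e13 recover(0): 0[foll,b=5,-]
e14 deliver 2→4: ·
e15 crash(2): 2[✗foll,b=9,-]
e16 recover(2): 2[foll,b=9,-]
e17 crash(1): 1[✗foll,b=5,-]
e18 deliver 3→2: ·
e19 timeout(0): 0[cand,b=10,-]
e20 recover(1): 1[foll,b=5,-]
e21 deliver 2→0: ·
e22 deliver 0→4: 4[foll,b=10,-]
e23 deliver 0→1: 1[foll,b=10,-]
e24 deliver 2→4: ·
e25 propose(3,'y'): ·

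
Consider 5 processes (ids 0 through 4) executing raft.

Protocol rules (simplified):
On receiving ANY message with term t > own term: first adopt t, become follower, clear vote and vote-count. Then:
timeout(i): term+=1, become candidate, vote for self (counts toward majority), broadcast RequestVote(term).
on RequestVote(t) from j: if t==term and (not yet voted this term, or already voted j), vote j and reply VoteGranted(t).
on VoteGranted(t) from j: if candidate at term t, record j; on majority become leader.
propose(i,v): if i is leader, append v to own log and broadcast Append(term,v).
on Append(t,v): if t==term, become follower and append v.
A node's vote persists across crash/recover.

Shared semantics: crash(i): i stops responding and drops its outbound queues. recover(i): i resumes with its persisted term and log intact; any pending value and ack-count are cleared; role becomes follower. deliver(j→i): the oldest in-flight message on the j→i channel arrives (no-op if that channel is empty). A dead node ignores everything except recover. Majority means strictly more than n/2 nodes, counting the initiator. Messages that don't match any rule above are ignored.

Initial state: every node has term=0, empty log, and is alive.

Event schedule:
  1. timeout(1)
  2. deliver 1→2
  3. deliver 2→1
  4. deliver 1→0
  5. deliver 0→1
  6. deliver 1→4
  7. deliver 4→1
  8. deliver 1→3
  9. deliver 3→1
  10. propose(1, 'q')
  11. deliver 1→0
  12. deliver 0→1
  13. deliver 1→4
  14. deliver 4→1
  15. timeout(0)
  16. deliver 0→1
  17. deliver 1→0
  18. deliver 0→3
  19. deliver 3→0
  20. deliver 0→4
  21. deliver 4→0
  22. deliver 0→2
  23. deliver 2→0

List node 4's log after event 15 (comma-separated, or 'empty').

e1 timeout(1): 1[cand,t=1,-]
e2 deliver 1→2: 2[foll,t=1,-]
e3 deliver 2→1: ·
e4 deliver 1→0: 0[foll,t=1,-]
e5 deliver 0→1: 1[lead,t=1,-]
e6 deliver 1→4: 4[foll,t=1,-]
e7 deliver 4→1: ·
e8 deliver 1→3: 3[foll,t=1,-]
e9 deliver 3→1: ·
e10 propose(1,'q'): 1[lead,t=1,q]
e11 deliver 1→0: 0[foll,t=1,q]
e12 deliver 0→1: ·
e13 deliver 1→4: 4[foll,t=1,q]
e14 deliver 4→1: ·
e15 timeout(0): 0[cand,t=2,q]

q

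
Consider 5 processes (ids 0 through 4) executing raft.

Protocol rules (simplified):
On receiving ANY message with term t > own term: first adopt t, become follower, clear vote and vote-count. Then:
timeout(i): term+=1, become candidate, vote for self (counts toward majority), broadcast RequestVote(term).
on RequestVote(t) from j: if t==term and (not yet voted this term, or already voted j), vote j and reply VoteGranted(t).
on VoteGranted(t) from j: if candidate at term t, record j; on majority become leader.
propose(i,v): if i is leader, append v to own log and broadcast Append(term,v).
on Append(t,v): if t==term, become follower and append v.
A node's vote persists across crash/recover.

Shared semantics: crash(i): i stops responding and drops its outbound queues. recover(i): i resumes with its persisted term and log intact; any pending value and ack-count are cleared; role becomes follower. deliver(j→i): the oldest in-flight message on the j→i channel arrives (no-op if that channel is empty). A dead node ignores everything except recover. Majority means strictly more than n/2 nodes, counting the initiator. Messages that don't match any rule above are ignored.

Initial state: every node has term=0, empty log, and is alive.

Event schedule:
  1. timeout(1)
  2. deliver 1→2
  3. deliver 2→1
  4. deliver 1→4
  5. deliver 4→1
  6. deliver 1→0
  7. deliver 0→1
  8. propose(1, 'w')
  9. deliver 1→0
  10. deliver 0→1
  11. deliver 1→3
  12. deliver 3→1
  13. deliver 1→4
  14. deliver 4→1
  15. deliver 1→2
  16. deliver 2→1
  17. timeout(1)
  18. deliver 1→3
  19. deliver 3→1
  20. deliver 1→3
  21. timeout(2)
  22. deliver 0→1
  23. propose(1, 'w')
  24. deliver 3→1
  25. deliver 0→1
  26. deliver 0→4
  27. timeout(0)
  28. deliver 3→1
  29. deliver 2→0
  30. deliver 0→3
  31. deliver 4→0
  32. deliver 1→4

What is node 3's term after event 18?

after 1 — timeout(1): n1:cand/t1/[-]
after 2 — deliver 1→2: n2:foll/t1/[-]
after 3 — deliver 2→1: ·
after 4 — deliver 1→4: n4:foll/t1/[-]
after 5 — deliver 4→1: n1:lead/t1/[-]
after 6 — deliver 1→0: n0:foll/t1/[-]
after 7 — deliver 0→1: ·
after 8 — propose(1,'w'): n1:lead/t1/[w]
after 9 — deliver 1→0: n0:foll/t1/[w]
after 10 — deliver 0→1: ·
after 11 — deliver 1→3: n3:foll/t1/[-]
after 12 — deliver 3→1: ·
after 13 — deliver 1→4: n4:foll/t1/[w]
after 14 — deliver 4→1: ·
after 15 — deliver 1→2: n2:foll/t1/[w]
after 16 — deliver 2→1: ·
after 17 — timeout(1): n1:cand/t2/[w]
after 18 — deliver 1→3: n3:foll/t1/[w]

1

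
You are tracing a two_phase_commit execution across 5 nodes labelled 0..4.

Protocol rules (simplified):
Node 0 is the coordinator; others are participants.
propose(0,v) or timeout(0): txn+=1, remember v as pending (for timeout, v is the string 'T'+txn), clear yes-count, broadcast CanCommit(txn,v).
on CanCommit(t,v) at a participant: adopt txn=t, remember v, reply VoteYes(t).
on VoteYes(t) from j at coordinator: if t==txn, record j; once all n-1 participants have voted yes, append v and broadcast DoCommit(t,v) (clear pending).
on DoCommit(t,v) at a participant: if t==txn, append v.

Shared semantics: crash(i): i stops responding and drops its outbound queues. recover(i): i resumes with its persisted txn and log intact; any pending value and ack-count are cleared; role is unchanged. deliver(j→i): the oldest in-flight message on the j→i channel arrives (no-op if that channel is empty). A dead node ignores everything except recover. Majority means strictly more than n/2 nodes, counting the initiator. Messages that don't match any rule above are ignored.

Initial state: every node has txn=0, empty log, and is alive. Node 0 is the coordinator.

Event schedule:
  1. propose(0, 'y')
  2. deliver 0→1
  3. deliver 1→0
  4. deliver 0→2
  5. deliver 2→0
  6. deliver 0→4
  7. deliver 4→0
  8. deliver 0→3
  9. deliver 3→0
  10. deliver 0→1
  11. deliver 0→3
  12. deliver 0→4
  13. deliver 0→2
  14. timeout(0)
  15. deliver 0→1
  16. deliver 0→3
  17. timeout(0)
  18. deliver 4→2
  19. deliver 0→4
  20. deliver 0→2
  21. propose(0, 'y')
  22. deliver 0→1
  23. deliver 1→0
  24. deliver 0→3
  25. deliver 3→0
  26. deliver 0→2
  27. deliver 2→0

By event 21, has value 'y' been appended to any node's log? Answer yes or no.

yes

[1] propose(0,'y') → N0(coor t1 [-])
[2] deliver 0→1 → N1(part t1 [-])
[3] deliver 1→0 → ∅
[4] deliver 0→2 → N2(part t1 [-])
[5] deliver 2→0 → ∅
[6] deliver 0→4 → N4(part t1 [-])
[7] deliver 4→0 → ∅
[8] deliver 0→3 → N3(part t1 [-])
[9] deliver 3→0 → N0(coor t1 [y])
[10] deliver 0→1 → N1(part t1 [y])
[11] deliver 0→3 → N3(part t1 [y])
[12] deliver 0→4 → N4(part t1 [y])
[13] deliver 0→2 → N2(part t1 [y])
[14] timeout(0) → N0(coor t2 [y])
[15] deliver 0→1 → N1(part t2 [y])
[16] deliver 0→3 → N3(part t2 [y])
[17] timeout(0) → N0(coor t3 [y])
[18] deliver 4→2 → ∅
[19] deliver 0→4 → N4(part t2 [y])
[20] deliver 0→2 → N2(part t2 [y])
[21] propose(0,'y') → N0(coor t4 [y])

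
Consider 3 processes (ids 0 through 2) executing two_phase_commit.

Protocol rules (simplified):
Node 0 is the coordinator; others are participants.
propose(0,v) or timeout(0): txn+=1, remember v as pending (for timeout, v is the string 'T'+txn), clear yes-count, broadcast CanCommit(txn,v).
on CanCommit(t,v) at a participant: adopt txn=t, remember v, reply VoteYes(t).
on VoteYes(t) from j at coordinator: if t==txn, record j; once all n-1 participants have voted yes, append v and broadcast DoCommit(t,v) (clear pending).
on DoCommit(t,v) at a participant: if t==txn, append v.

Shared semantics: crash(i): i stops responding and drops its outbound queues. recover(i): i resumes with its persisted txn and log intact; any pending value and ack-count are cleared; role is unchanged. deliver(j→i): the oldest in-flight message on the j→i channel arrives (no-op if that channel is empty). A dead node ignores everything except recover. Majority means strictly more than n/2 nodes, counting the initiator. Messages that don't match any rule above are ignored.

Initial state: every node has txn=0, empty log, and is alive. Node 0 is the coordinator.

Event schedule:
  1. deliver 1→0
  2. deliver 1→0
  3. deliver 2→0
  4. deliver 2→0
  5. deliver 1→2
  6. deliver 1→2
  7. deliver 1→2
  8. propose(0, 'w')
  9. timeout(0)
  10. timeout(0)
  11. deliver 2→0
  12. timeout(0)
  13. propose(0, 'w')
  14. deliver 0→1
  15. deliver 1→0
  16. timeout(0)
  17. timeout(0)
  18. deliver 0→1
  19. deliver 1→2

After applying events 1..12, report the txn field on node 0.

4

e1 deliver 1→0: ·
e2 deliver 1→0: ·
e3 deliver 2→0: ·
e4 deliver 2→0: ·
e5 deliver 1→2: ·
e6 deliver 1→2: ·
e7 deliver 1→2: ·
e8 propose(0,'w'): 0[coor,t=1,-]
e9 timeout(0): 0[coor,t=2,-]
e10 timeout(0): 0[coor,t=3,-]
e11 deliver 2→0: ·
e12 timeout(0): 0[coor,t=4,-]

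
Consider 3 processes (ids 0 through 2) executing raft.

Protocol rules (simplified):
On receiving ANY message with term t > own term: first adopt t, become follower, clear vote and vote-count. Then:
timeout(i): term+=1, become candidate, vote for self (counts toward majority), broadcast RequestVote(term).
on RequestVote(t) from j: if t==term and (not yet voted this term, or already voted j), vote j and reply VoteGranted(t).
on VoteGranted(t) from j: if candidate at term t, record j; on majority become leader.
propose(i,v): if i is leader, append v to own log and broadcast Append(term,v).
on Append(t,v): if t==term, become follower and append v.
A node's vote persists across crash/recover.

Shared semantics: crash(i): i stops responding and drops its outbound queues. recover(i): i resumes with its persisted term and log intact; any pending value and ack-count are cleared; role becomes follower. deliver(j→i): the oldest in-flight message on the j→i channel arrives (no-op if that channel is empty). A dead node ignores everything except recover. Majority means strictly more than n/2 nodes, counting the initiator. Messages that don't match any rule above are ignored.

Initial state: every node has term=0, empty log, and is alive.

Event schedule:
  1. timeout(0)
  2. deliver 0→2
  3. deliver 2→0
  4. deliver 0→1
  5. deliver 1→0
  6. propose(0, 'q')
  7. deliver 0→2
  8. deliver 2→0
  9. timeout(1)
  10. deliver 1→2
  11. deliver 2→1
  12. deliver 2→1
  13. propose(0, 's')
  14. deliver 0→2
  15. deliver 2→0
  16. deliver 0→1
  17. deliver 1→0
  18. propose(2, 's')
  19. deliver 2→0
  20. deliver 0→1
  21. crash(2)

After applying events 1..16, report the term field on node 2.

[1] timeout(0) → N0(cand t1 [-])
[2] deliver 0→2 → N2(foll t1 [-])
[3] deliver 2→0 → N0(lead t1 [-])
[4] deliver 0→1 → N1(foll t1 [-])
[5] deliver 1→0 → ∅
[6] propose(0,'q') → N0(lead t1 [q])
[7] deliver 0→2 → N2(foll t1 [q])
[8] deliver 2→0 → ∅
[9] timeout(1) → N1(cand t2 [-])
[10] deliver 1→2 → N2(foll t2 [q])
[11] deliver 2→1 → N1(lead t2 [-])
[12] deliver 2→1 → ∅
[13] propose(0,'s') → N0(lead t1 [q,s])
[14] deliver 0→2 → ∅
[15] deliver 2→0 → ∅
[16] deliver 0→1 → ∅

2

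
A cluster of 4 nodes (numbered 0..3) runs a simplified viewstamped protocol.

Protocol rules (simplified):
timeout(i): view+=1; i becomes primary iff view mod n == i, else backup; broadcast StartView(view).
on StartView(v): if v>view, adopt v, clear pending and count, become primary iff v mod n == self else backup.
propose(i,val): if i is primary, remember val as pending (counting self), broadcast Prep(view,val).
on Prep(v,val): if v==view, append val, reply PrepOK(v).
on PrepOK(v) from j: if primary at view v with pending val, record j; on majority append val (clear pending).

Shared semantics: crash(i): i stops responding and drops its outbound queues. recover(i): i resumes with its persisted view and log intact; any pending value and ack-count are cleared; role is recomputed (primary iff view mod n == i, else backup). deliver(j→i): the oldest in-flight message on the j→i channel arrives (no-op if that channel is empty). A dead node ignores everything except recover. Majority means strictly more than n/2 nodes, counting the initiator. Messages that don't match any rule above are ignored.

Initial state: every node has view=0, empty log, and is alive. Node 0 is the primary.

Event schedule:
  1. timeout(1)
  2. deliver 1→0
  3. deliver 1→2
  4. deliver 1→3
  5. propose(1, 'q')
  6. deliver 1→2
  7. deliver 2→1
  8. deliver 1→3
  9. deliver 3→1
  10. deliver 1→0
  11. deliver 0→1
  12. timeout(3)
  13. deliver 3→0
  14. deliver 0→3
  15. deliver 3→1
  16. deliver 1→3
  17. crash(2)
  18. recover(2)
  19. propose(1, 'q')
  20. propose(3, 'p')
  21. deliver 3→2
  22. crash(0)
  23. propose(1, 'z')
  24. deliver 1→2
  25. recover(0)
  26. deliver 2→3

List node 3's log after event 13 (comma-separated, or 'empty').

q

step 1 timeout(1): 1={prim,v=1,log=-}
step 2 deliver 1→0: 0={back,v=1,log=-}
step 3 deliver 1→2: 2={back,v=1,log=-}
step 4 deliver 1→3: 3={back,v=1,log=-}
step 5 propose(1,'q'): —
step 6 deliver 1→2: 2={back,v=1,log=q}
step 7 deliver 2→1: —
step 8 deliver 1→3: 3={back,v=1,log=q}
step 9 deliver 3→1: 1={prim,v=1,log=q}
step 10 deliver 1→0: 0={back,v=1,log=q}
step 11 deliver 0→1: —
step 12 timeout(3): 3={back,v=2,log=q}
step 13 deliver 3→0: 0={back,v=2,log=q}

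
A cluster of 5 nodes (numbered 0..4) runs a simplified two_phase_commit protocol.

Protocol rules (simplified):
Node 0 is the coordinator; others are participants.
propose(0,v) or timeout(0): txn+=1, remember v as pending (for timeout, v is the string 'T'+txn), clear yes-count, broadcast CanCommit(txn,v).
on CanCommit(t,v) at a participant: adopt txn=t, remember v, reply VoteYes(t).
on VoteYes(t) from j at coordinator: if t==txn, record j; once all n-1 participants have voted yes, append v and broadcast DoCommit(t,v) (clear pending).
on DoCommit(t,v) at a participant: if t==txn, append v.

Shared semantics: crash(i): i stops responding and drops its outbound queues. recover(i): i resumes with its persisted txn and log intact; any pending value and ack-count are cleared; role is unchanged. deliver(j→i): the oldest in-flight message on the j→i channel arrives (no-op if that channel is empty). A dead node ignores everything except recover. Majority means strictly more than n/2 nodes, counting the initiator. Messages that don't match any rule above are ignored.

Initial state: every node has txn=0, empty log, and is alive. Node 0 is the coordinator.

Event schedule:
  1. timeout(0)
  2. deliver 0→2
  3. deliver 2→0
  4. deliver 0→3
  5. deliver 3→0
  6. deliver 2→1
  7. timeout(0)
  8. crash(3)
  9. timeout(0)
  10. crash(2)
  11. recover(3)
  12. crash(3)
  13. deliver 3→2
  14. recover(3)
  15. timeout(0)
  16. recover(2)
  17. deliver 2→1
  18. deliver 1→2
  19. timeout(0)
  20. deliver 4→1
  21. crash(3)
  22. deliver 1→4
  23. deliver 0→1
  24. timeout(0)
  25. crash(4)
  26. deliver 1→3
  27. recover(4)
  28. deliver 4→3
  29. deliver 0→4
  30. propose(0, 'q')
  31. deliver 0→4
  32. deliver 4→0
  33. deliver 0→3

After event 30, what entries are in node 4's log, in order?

empty

[1] timeout(0) → N0(coor t1 [-])
[2] deliver 0→2 → N2(part t1 [-])
[3] deliver 2→0 → ∅
[4] deliver 0→3 → N3(part t1 [-])
[5] deliver 3→0 → ∅
[6] deliver 2→1 → ∅
[7] timeout(0) → N0(coor t2 [-])
[8] crash(3) → N3(✗part t1 [-])
[9] timeout(0) → N0(coor t3 [-])
[10] crash(2) → N2(✗part t1 [-])
[11] recover(3) → N3(part t1 [-])
[12] crash(3) → N3(✗part t1 [-])
[13] deliver 3→2 → ∅
[14] recover(3) → N3(part t1 [-])
[15] timeout(0) → N0(coor t4 [-])
[16] recover(2) → N2(part t1 [-])
[17] deliver 2→1 → ∅
[18] deliver 1→2 → ∅
[19] timeout(0) → N0(coor t5 [-])
[20] deliver 4→1 → ∅
[21] crash(3) → N3(✗part t1 [-])
[22] deliver 1→4 → ∅
[23] deliver 0→1 → N1(part t1 [-])
[24] timeout(0) → N0(coor t6 [-])
[25] crash(4) → N4(✗part t0 [-])
[26] deliver 1→3 → ∅
[27] recover(4) → N4(part t0 [-])
[28] deliver 4→3 → ∅
[29] deliver 0→4 → N4(part t1 [-])
[30] propose(0,'q') → N0(coor t7 [-])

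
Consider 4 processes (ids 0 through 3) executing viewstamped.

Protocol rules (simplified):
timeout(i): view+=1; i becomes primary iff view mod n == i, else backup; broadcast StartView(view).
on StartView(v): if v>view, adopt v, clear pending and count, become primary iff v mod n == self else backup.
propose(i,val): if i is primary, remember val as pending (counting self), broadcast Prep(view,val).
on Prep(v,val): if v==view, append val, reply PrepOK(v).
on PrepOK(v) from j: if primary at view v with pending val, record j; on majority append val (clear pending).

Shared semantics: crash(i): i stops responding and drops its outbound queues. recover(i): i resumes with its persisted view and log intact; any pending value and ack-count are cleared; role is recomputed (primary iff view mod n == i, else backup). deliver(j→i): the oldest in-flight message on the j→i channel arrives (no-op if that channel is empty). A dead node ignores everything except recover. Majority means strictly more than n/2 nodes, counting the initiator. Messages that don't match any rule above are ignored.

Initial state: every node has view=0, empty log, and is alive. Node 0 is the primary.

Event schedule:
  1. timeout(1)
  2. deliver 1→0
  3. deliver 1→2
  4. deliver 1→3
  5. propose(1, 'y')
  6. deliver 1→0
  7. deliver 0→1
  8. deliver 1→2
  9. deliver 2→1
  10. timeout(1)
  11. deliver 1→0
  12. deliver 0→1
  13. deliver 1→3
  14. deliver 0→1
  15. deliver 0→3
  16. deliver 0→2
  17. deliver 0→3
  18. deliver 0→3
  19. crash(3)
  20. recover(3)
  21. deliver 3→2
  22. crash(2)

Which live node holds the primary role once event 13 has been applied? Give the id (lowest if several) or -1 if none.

-1

after 1 — timeout(1): n1:prim/v1/[-]
after 2 — deliver 1→0: n0:back/v1/[-]
after 3 — deliver 1→2: n2:back/v1/[-]
after 4 — deliver 1→3: n3:back/v1/[-]
after 5 — propose(1,'y'): ·
after 6 — deliver 1→0: n0:back/v1/[y]
after 7 — deliver 0→1: ·
after 8 — deliver 1→2: n2:back/v1/[y]
after 9 — deliver 2→1: n1:prim/v1/[y]
after 10 — timeout(1): n1:back/v2/[y]
after 11 — deliver 1→0: n0:back/v2/[y]
after 12 — deliver 0→1: ·
after 13 — deliver 1→3: n3:back/v1/[y]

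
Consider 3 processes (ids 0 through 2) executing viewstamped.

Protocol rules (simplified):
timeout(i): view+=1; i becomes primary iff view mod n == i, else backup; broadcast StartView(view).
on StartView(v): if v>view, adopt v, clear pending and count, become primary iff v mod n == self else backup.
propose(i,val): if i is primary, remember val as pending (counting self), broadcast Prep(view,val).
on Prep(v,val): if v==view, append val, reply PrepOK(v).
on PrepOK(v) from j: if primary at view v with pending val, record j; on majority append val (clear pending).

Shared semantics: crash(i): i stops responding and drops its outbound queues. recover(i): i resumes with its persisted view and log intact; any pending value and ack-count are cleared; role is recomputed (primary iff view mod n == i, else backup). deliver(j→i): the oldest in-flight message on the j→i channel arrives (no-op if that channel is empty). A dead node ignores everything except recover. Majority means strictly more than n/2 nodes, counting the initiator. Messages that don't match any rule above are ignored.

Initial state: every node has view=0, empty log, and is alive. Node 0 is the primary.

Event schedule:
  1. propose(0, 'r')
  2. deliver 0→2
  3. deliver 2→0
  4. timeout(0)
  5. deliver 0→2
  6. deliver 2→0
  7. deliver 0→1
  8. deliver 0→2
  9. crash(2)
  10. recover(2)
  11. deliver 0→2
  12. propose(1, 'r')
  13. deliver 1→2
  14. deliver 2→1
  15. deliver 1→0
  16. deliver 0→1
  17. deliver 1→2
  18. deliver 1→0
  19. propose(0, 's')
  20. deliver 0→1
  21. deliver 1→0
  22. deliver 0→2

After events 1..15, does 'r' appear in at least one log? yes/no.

yes

after 1 — propose(0,'r'): ·
after 2 — deliver 0→2: n2:back/v0/[r]
after 3 — deliver 2→0: n0:prim/v0/[r]
after 4 — timeout(0): n0:back/v1/[r]
after 5 — deliver 0→2: n2:back/v1/[r]
after 6 — deliver 2→0: ·
after 7 — deliver 0→1: n1:back/v0/[r]
after 8 — deliver 0→2: ·
after 9 — crash(2): n2:✗back/v1/[r]
after 10 — recover(2): n2:back/v1/[r]
after 11 — deliver 0→2: ·
after 12 — propose(1,'r'): ·
after 13 — deliver 1→2: ·
after 14 — deliver 2→1: ·
after 15 — deliver 1→0: ·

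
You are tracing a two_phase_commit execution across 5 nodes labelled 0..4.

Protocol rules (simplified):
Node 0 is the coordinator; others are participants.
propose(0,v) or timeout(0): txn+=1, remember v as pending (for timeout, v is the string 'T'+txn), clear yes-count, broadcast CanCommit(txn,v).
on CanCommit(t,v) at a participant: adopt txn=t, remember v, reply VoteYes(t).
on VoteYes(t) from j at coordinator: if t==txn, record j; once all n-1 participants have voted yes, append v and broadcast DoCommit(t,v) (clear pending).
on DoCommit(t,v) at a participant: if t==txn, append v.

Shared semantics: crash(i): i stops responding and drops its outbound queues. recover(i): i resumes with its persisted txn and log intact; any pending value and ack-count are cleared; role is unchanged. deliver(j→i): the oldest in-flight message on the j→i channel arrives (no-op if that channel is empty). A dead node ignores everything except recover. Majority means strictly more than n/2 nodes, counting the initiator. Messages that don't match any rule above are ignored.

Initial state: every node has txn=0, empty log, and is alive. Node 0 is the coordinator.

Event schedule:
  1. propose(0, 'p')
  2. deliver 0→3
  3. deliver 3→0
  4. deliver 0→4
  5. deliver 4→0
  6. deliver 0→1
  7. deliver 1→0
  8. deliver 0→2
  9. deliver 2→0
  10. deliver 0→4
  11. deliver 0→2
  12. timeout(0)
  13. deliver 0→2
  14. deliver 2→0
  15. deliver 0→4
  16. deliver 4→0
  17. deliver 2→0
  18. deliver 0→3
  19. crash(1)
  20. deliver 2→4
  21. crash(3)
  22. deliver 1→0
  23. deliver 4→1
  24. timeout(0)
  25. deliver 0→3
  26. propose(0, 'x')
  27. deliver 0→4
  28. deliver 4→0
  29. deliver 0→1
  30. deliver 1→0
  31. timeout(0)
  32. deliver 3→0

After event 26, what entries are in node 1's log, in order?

1. propose(0,'p'):  <0:coor t1 ->
2. deliver 0→3:  <3:part t1 ->
3. deliver 3→0:  nop
4. deliver 0→4:  <4:part t1 ->
5. deliver 4→0:  nop
6. deliver 0→1:  <1:part t1 ->
7. deliver 1→0:  nop
8. deliver 0→2:  <2:part t1 ->
9. deliver 2→0:  <0:coor t1 p>
10. deliver 0→4:  <4:part t1 p>
11. deliver 0→2:  <2:part t1 p>
12. timeout(0):  <0:coor t2 p>
13. deliver 0→2:  <2:part t2 p>
14. deliver 2→0:  nop
15. deliver 0→4:  <4:part t2 p>
16. deliver 4→0:  nop
17. deliver 2→0:  nop
18. deliver 0→3:  <3:part t1 p>
19. crash(1):  <1:✗part t1 ->
20. deliver 2→4:  nop
21. crash(3):  <3:✗part t1 p>
22. deliver 1→0:  nop
23. deliver 4→1:  nop
24. timeout(0):  <0:coor t3 p>
25. deliver 0→3:  nop
26. propose(0,'x'):  <0:coor t4 p>

empty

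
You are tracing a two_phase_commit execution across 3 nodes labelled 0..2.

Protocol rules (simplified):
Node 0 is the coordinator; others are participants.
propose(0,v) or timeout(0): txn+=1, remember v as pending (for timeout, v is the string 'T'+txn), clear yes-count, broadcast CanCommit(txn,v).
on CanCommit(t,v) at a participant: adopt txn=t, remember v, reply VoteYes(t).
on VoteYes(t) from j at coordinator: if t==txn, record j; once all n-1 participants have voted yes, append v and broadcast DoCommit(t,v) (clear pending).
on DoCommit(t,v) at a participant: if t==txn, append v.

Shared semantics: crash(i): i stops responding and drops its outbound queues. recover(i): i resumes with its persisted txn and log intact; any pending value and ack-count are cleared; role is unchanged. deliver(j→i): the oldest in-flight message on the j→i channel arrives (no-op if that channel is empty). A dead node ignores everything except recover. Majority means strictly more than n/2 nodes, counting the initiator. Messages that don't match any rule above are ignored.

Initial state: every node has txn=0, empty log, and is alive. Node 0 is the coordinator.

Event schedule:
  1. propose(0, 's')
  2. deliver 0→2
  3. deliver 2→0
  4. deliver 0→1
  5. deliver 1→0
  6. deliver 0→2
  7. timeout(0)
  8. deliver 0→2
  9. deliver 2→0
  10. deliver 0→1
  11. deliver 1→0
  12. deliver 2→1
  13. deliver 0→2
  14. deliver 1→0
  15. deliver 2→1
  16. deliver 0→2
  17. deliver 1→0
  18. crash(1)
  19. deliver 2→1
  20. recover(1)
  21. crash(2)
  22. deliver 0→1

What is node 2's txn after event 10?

[1] propose(0,'s') → N0(coor t1 [-])
[2] deliver 0→2 → N2(part t1 [-])
[3] deliver 2→0 → ∅
[4] deliver 0→1 → N1(part t1 [-])
[5] deliver 1→0 → N0(coor t1 [s])
[6] deliver 0→2 → N2(part t1 [s])
[7] timeout(0) → N0(coor t2 [s])
[8] deliver 0→2 → N2(part t2 [s])
[9] deliver 2→0 → ∅
[10] deliver 0→1 → N1(part t1 [s])

2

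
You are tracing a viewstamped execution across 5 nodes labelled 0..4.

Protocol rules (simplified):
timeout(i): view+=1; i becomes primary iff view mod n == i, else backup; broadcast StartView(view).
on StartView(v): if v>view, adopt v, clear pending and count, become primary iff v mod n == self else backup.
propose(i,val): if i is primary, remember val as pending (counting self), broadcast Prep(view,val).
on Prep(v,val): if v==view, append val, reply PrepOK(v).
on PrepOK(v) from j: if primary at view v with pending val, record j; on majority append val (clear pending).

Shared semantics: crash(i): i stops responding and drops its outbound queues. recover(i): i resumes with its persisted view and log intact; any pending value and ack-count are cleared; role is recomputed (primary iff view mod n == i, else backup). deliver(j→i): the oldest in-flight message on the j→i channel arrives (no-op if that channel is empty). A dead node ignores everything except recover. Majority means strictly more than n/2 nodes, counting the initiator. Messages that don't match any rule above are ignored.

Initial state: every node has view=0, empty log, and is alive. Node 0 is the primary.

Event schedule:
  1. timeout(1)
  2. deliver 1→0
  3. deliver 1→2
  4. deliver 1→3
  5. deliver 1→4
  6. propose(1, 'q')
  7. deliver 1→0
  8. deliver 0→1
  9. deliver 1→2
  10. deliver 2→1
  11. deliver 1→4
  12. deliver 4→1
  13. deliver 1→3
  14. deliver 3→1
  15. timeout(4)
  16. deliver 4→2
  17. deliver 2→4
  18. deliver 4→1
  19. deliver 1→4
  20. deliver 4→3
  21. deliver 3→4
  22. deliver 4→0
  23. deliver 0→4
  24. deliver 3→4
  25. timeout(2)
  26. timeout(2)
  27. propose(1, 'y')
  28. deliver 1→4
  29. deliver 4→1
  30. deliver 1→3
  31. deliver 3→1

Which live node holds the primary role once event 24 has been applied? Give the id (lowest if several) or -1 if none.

2

[1] timeout(1) → N1(prim v1 [-])
[2] deliver 1→0 → N0(back v1 [-])
[3] deliver 1→2 → N2(back v1 [-])
[4] deliver 1→3 → N3(back v1 [-])
[5] deliver 1→4 → N4(back v1 [-])
[6] propose(1,'q') → ∅
[7] deliver 1→0 → N0(back v1 [q])
[8] deliver 0→1 → ∅
[9] deliver 1→2 → N2(back v1 [q])
[10] deliver 2→1 → N1(prim v1 [q])
[11] deliver 1→4 → N4(back v1 [q])
[12] deliver 4→1 → ∅
[13] deliver 1→3 → N3(back v1 [q])
[14] deliver 3→1 → ∅
[15] timeout(4) → N4(back v2 [q])
[16] deliver 4→2 → N2(prim v2 [q])
[17] deliver 2→4 → ∅
[18] deliver 4→1 → N1(back v2 [q])
[19] deliver 1→4 → ∅
[20] deliver 4→3 → N3(back v2 [q])
[21] deliver 3→4 → ∅
[22] deliver 4→0 → N0(back v2 [q])
[23] deliver 0→4 → ∅
[24] deliver 3→4 → ∅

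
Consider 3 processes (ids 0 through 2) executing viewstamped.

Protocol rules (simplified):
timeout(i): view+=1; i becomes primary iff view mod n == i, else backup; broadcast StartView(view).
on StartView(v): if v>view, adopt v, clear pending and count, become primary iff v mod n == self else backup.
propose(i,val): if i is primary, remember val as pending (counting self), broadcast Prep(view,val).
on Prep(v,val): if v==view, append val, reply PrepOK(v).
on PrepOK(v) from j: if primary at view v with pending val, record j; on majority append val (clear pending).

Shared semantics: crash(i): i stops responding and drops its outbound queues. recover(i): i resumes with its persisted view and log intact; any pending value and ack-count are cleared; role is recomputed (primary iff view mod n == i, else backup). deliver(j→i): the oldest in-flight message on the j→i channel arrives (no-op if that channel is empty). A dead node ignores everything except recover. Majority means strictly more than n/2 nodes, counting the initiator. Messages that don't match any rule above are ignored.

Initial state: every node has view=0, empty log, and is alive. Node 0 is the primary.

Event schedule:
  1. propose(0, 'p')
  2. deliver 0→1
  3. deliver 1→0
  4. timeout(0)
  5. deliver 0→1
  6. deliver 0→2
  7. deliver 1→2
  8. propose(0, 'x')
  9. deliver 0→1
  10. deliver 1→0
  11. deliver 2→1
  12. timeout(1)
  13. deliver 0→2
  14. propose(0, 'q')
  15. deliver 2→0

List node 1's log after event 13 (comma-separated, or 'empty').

p

step 1 propose(0,'p'): —
step 2 deliver 0→1: 1={back,v=0,log=p}
step 3 deliver 1→0: 0={prim,v=0,log=p}
step 4 timeout(0): 0={back,v=1,log=p}
step 5 deliver 0→1: 1={prim,v=1,log=p}
step 6 deliver 0→2: 2={back,v=0,log=p}
step 7 deliver 1→2: —
step 8 propose(0,'x'): —
step 9 deliver 0→1: —
step 10 deliver 1→0: —
step 11 deliver 2→1: —
step 12 timeout(1): 1={back,v=2,log=p}
step 13 deliver 0→2: 2={back,v=1,log=p}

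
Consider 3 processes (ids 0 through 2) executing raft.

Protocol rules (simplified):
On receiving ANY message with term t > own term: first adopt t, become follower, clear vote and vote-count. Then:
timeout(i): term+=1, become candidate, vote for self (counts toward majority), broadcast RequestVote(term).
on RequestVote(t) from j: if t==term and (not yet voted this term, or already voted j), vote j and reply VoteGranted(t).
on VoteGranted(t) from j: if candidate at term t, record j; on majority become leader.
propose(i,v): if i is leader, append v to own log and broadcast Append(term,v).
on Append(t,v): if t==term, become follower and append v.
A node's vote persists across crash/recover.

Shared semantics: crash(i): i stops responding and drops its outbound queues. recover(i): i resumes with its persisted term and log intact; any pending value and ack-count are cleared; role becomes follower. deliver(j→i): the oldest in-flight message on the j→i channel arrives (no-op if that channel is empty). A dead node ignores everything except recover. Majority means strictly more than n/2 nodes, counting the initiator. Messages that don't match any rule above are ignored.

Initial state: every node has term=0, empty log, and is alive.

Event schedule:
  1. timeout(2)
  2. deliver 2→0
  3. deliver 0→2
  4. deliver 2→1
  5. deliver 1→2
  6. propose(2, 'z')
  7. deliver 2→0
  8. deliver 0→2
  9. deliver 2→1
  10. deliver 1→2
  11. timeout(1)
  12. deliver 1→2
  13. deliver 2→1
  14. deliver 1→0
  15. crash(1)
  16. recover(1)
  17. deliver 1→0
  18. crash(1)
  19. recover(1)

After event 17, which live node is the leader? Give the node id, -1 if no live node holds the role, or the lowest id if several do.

step 1 timeout(2): 2={cand,t=1,log=-}
step 2 deliver 2→0: 0={foll,t=1,log=-}
step 3 deliver 0→2: 2={lead,t=1,log=-}
step 4 deliver 2→1: 1={foll,t=1,log=-}
step 5 deliver 1→2: —
step 6 propose(2,'z'): 2={lead,t=1,log=z}
step 7 deliver 2→0: 0={foll,t=1,log=z}
step 8 deliver 0→2: —
step 9 deliver 2→1: 1={foll,t=1,log=z}
step 10 deliver 1→2: —
step 11 timeout(1): 1={cand,t=2,log=z}
step 12 deliver 1→2: 2={foll,t=2,log=z}
step 13 deliver 2→1: 1={lead,t=2,log=z}
step 14 deliver 1→0: 0={foll,t=2,log=z}
step 15 crash(1): 1={✗lead,t=2,log=z}
step 16 recover(1): 1={foll,t=2,log=z}
step 17 deliver 1→0: —

-1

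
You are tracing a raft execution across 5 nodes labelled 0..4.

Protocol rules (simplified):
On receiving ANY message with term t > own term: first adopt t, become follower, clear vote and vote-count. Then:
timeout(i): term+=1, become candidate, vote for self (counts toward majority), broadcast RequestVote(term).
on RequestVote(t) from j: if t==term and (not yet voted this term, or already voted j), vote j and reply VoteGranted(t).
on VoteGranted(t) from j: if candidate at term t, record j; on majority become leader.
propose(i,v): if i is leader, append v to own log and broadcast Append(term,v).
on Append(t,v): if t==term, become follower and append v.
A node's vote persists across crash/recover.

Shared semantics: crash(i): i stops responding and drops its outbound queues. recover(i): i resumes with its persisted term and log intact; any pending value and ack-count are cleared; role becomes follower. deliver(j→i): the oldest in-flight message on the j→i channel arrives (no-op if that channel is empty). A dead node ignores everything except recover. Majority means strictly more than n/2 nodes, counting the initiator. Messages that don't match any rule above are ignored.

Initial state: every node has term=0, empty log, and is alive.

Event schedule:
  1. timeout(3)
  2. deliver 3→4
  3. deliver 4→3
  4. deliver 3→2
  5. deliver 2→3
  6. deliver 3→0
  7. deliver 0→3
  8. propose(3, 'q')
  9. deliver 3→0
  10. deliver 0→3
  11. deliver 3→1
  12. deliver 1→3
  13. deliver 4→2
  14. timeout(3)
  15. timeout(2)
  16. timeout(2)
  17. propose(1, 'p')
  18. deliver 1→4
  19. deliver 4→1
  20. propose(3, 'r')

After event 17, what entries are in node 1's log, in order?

[1] timeout(3) → N3(cand t1 [-])
[2] deliver 3→4 → N4(foll t1 [-])
[3] deliver 4→3 → ∅
[4] deliver 3→2 → N2(foll t1 [-])
[5] deliver 2→3 → N3(lead t1 [-])
[6] deliver 3→0 → N0(foll t1 [-])
[7] deliver 0→3 → ∅
[8] propose(3,'q') → N3(lead t1 [q])
[9] deliver 3→0 → N0(foll t1 [q])
[10] deliver 0→3 → ∅
[11] deliver 3→1 → N1(foll t1 [-])
[12] deliver 1→3 → ∅
[13] deliver 4→2 → ∅
[14] timeout(3) → N3(cand t2 [q])
[15] timeout(2) → N2(cand t2 [-])
[16] timeout(2) → N2(cand t3 [-])
[17] propose(1,'p') → ∅

empty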